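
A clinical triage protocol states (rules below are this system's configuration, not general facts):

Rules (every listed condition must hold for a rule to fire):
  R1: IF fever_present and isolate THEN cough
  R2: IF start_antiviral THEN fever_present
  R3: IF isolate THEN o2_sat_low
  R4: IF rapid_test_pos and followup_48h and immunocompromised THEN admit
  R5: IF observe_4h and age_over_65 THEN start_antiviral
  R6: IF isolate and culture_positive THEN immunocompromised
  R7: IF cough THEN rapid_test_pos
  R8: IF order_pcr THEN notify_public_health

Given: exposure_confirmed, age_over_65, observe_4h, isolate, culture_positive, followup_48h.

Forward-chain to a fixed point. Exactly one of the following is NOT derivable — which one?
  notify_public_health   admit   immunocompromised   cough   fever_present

notify_public_health

Round 1: R3 [IF isolate THEN o2_sat_low]; R5 [IF observe_4h and age_over_65 THEN start_antiviral]; R6 [IF isolate and culture_positive THEN immunocompromised]. New: o2_sat_low, start_antiviral, immunocompromised.
Round 2: R2 [IF start_antiviral THEN fever_present]. New: fever_present.
Round 3: R1 [IF fever_present and isolate THEN cough]. New: cough.
Round 4: R7 [IF cough THEN rapid_test_pos]. New: rapid_test_pos.
Round 5: R4 [IF rapid_test_pos and followup_48h and immunocompromised THEN admit]. New: admit.
Derived: fever_present (round 2), immunocompromised (round 1), admit (round 5), cough (round 3). notify_public_health never appears in any round.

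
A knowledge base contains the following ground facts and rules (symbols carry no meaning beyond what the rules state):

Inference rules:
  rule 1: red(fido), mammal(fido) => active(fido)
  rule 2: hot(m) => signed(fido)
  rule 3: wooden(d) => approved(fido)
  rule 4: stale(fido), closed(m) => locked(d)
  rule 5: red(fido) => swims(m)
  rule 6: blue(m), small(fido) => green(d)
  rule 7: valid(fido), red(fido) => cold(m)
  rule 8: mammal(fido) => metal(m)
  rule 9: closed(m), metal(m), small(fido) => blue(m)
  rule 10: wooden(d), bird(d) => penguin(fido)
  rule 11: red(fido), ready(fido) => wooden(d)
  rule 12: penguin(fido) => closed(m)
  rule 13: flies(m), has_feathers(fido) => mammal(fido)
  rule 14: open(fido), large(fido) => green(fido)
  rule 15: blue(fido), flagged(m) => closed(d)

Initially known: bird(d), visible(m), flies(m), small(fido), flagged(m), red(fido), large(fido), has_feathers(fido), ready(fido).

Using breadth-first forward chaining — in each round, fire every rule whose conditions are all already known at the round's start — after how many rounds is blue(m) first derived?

4

Round 1 — rule 5, rule 11, rule 13, derive swims(m), wooden(d), mammal(fido).
Round 2 — rule 1, rule 3, rule 8, rule 10, derive active(fido), approved(fido), metal(m), penguin(fido).
Round 3 — rule 12, derive closed(m).
Round 4 — rule 9, derive blue(m).
blue(m) first appears in round 4.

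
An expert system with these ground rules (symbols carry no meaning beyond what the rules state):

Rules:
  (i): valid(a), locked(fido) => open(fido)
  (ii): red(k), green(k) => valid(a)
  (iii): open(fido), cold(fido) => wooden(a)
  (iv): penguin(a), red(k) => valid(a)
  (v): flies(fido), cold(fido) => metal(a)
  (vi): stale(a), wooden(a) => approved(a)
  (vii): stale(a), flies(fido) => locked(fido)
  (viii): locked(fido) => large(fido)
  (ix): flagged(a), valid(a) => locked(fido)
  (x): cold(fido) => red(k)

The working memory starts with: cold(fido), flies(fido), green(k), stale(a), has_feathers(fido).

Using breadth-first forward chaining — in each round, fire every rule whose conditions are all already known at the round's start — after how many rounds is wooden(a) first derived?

Round 1: (v) [flies(fido), cold(fido) => metal(a)]; (vii) [stale(a), flies(fido) => locked(fido)]; (x) [cold(fido) => red(k)]. New: metal(a), locked(fido), red(k).
Round 2: (ii) [red(k), green(k) => valid(a)]; (viii) [locked(fido) => large(fido)]. New: valid(a), large(fido).
Round 3: (i) [valid(a), locked(fido) => open(fido)]. New: open(fido).
Round 4: (iii) [open(fido), cold(fido) => wooden(a)]. New: wooden(a).
wooden(a) first appears in round 4.

4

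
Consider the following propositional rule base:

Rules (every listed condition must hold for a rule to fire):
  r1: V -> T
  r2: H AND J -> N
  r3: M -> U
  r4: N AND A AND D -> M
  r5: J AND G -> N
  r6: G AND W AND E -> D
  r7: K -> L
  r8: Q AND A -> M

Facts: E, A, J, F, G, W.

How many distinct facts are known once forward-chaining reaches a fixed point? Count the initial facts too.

Round 1 — r5, r6, derive N, D.
Round 2 — r4, derive M.
Round 3 — r3, derive U.
Closure: {A, D, E, F, G, J, M, N, U, W} — 10 facts.

10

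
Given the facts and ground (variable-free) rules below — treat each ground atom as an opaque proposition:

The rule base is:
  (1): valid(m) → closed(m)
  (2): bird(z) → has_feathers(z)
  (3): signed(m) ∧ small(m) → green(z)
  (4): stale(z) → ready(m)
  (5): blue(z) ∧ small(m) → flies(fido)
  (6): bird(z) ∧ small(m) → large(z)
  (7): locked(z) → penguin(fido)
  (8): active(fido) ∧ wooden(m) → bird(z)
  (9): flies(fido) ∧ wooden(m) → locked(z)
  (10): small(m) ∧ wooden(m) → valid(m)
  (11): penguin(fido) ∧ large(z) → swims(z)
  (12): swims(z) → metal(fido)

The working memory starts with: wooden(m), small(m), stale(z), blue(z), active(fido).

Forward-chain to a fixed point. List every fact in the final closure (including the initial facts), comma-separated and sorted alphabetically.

active(fido), bird(z), blue(z), closed(m), flies(fido), has_feathers(z), large(z), locked(z), metal(fido), penguin(fido), ready(m), small(m), stale(z), swims(z), valid(m), wooden(m)

Round 1: (4) [stale(z) → ready(m)]; (5) [blue(z) ∧ small(m) → flies(fido)]; (8) [active(fido) ∧ wooden(m) → bird(z)]; (10) [small(m) ∧ wooden(m) → valid(m)]. Adds ready(m), flies(fido), bird(z), valid(m).
Round 2: (1) [valid(m) → closed(m)]; (2) [bird(z) → has_feathers(z)]; (6) [bird(z) ∧ small(m) → large(z)]; (9) [flies(fido) ∧ wooden(m) → locked(z)]. Adds closed(m), has_feathers(z), large(z), locked(z).
Round 3: (7) [locked(z) → penguin(fido)]. Adds penguin(fido).
Round 4: (11) [penguin(fido) ∧ large(z) → swims(z)]. Adds swims(z).
Round 5: (12) [swims(z) → metal(fido)]. Adds metal(fido).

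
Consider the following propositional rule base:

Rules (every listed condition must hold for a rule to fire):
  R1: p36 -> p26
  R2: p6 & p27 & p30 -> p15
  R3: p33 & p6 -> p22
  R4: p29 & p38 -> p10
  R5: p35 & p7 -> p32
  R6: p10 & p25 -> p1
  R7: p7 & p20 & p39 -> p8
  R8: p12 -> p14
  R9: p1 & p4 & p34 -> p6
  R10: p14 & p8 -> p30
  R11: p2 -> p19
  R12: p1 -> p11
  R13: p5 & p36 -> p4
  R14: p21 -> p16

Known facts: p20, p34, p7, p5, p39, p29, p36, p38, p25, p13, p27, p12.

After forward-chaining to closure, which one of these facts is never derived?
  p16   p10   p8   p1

Round 1 — R1, R4, R7, R8, R13, derive p26, p10, p8, p14, p4.
Round 2 — R6, R10, derive p1, p30.
Round 3 — R9, R12, derive p6, p11.
Round 4 — R2, derive p15.
Derived: p8 (round 1), p10 (round 1), p1 (round 2). p16 never appears in any round.

p16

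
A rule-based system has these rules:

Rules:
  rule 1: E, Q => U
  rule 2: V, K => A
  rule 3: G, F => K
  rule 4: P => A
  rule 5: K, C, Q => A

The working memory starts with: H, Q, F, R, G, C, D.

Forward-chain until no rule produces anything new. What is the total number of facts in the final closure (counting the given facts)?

9

Round 1: rule 3 [G, F => K]. New: K.
Round 2: rule 5 [K, C, Q => A]. New: A.
Closure: {A, C, D, F, G, H, K, Q, R} — 9 facts.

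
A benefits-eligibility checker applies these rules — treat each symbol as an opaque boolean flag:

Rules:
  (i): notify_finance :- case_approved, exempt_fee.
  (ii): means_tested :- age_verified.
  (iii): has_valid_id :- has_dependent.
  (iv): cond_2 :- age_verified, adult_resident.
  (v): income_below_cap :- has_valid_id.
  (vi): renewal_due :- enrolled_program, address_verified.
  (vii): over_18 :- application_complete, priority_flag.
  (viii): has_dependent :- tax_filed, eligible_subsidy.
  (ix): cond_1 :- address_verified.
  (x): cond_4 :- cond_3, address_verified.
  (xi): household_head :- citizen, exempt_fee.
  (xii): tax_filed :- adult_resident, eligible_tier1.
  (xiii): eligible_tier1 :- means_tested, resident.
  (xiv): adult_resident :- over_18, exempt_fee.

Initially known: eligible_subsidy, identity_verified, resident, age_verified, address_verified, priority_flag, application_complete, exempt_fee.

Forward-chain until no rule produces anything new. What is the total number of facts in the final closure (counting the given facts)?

Round 1 fires (ii), (vii), (ix), giving means_tested, over_18, cond_1.
Round 2 fires (xiii), (xiv), giving eligible_tier1, adult_resident.
Round 3 fires (iv), (xii), giving cond_2, tax_filed.
Round 4 fires (viii), giving has_dependent.
Round 5 fires (iii), giving has_valid_id.
Round 6 fires (v), giving income_below_cap.
Closure: {address_verified, adult_resident, age_verified, application_complete, cond_1, cond_2, eligible_subsidy, eligible_tier1, exempt_fee, has_dependent, has_valid_id, identity_verified, income_below_cap, means_tested, over_18, priority_flag, resident, tax_filed} — 18 facts.

18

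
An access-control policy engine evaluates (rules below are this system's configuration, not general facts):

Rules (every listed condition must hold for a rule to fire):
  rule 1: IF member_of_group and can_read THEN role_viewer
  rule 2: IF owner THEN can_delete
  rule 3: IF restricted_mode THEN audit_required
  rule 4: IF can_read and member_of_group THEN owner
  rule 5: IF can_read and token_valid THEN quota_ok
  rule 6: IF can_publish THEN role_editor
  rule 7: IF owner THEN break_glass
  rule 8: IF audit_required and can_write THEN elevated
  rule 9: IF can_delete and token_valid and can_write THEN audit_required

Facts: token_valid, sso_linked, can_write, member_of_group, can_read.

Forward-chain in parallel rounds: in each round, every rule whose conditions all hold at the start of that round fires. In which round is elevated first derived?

Round 1: rule 1 [IF member_of_group and can_read THEN role_viewer]; rule 4 [IF can_read and member_of_group THEN owner]; rule 5 [IF can_read and token_valid THEN quota_ok]. Adds role_viewer, owner, quota_ok.
Round 2: rule 2 [IF owner THEN can_delete]; rule 7 [IF owner THEN break_glass]. Adds can_delete, break_glass.
Round 3: rule 9 [IF can_delete and token_valid and can_write THEN audit_required]. Adds audit_required.
Round 4: rule 8 [IF audit_required and can_write THEN elevated]. Adds elevated.
elevated first appears in round 4.

4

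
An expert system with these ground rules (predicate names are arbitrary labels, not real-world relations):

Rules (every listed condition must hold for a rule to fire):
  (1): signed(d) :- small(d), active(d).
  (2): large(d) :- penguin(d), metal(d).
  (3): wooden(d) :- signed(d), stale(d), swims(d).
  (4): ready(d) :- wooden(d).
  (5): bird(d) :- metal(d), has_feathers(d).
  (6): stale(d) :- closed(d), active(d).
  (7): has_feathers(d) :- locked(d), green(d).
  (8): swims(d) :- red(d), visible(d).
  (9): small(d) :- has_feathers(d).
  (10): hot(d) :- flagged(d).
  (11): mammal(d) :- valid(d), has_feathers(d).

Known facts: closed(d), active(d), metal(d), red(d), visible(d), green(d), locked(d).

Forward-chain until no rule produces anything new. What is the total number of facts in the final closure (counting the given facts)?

15

Round 1: (6) [stale(d) :- closed(d), active(d).]; (7) [has_feathers(d) :- locked(d), green(d).]; (8) [swims(d) :- red(d), visible(d).]. Adds stale(d), has_feathers(d), swims(d).
Round 2: (5) [bird(d) :- metal(d), has_feathers(d).]; (9) [small(d) :- has_feathers(d).]. Adds bird(d), small(d).
Round 3: (1) [signed(d) :- small(d), active(d).]. Adds signed(d).
Round 4: (3) [wooden(d) :- signed(d), stale(d), swims(d).]. Adds wooden(d).
Round 5: (4) [ready(d) :- wooden(d).]. Adds ready(d).
Closure: {active(d), bird(d), closed(d), green(d), has_feathers(d), locked(d), metal(d), ready(d), red(d), signed(d), small(d), stale(d), swims(d), visible(d), wooden(d)} — 15 facts.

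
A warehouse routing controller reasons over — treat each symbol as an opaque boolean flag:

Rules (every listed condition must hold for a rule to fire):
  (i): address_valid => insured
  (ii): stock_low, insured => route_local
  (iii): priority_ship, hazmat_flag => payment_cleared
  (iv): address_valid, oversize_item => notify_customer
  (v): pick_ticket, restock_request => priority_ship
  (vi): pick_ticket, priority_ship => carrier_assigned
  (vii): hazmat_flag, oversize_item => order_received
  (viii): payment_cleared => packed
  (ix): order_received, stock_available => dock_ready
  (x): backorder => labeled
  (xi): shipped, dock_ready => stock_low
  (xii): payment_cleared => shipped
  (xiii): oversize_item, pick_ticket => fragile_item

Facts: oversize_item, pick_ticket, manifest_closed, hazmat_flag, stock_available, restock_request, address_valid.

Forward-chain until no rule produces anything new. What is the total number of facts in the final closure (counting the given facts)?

Round 1: (i) [address_valid => insured]; (iv) [address_valid, oversize_item => notify_customer]; (v) [pick_ticket, restock_request => priority_ship]; (vii) [hazmat_flag, oversize_item => order_received]; (xiii) [oversize_item, pick_ticket => fragile_item]. Adds insured, notify_customer, priority_ship, order_received, fragile_item.
Round 2: (iii) [priority_ship, hazmat_flag => payment_cleared]; (vi) [pick_ticket, priority_ship => carrier_assigned]; (ix) [order_received, stock_available => dock_ready]. Adds payment_cleared, carrier_assigned, dock_ready.
Round 3: (viii) [payment_cleared => packed]; (xii) [payment_cleared => shipped]. Adds packed, shipped.
Round 4: (xi) [shipped, dock_ready => stock_low]. Adds stock_low.
Round 5: (ii) [stock_low, insured => route_local]. Adds route_local.
Closure: {address_valid, carrier_assigned, dock_ready, fragile_item, hazmat_flag, insured, manifest_closed, notify_customer, order_received, oversize_item, packed, payment_cleared, pick_ticket, priority_ship, restock_request, route_local, shipped, stock_available, stock_low} — 19 facts.

19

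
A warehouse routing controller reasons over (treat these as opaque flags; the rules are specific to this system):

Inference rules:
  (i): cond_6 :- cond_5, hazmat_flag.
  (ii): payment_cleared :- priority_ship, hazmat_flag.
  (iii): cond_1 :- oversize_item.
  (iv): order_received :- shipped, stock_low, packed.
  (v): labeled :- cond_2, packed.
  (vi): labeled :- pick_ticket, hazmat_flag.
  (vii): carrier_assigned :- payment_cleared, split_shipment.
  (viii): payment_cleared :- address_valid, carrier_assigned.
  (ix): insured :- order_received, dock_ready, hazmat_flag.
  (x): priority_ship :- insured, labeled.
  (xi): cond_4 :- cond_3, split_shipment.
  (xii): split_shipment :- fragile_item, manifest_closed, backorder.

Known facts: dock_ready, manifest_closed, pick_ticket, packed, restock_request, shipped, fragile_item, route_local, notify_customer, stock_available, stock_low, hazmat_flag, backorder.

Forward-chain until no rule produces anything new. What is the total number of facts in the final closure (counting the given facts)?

Round 1 — (iv), (vi), (xii), derive order_received, labeled, split_shipment.
Round 2 — (ix), derive insured.
Round 3 — (x), derive priority_ship.
Round 4 — (ii), derive payment_cleared.
Round 5 — (vii), derive carrier_assigned.
Closure: {backorder, carrier_assigned, dock_ready, fragile_item, hazmat_flag, insured, labeled, manifest_closed, notify_customer, order_received, packed, payment_cleared, pick_ticket, priority_ship, restock_request, route_local, shipped, split_shipment, stock_available, stock_low} — 20 facts.

20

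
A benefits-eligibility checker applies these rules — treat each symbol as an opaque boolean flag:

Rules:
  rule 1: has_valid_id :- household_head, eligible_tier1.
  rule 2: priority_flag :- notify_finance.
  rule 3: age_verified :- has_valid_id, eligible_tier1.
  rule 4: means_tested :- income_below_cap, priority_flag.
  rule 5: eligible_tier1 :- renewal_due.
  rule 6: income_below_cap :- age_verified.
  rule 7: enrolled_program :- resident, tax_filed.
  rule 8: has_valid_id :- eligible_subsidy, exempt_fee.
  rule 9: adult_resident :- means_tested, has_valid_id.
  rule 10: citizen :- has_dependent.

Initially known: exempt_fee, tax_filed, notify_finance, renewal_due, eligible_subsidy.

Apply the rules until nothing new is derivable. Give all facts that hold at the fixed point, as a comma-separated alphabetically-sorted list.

Round 1 fires rule 2, rule 5, rule 8, giving priority_flag, eligible_tier1, has_valid_id.
Round 2 fires rule 3, giving age_verified.
Round 3 fires rule 6, giving income_below_cap.
Round 4 fires rule 4, giving means_tested.
Round 5 fires rule 9, giving adult_resident.

adult_resident, age_verified, eligible_subsidy, eligible_tier1, exempt_fee, has_valid_id, income_below_cap, means_tested, notify_finance, priority_flag, renewal_due, tax_filed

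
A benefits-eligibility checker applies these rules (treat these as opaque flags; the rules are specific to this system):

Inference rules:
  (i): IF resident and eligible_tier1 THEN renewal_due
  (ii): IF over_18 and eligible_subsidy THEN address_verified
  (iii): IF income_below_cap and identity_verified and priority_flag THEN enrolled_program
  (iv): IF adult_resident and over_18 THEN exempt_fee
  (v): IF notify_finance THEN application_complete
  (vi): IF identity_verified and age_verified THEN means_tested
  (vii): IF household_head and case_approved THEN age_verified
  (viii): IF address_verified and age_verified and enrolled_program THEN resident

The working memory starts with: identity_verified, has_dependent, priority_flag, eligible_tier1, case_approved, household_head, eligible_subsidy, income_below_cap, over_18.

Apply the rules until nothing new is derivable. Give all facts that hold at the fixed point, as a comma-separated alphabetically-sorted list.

Round 1: (ii) [IF over_18 and eligible_subsidy THEN address_verified]; (iii) [IF income_below_cap and identity_verified and priority_flag THEN enrolled_program]; (vii) [IF household_head and case_approved THEN age_verified]. Adds address_verified, enrolled_program, age_verified.
Round 2: (vi) [IF identity_verified and age_verified THEN means_tested]; (viii) [IF address_verified and age_verified and enrolled_program THEN resident]. Adds means_tested, resident.
Round 3: (i) [IF resident and eligible_tier1 THEN renewal_due]. Adds renewal_due.

address_verified, age_verified, case_approved, eligible_subsidy, eligible_tier1, enrolled_program, has_dependent, household_head, identity_verified, income_below_cap, means_tested, over_18, priority_flag, renewal_due, resident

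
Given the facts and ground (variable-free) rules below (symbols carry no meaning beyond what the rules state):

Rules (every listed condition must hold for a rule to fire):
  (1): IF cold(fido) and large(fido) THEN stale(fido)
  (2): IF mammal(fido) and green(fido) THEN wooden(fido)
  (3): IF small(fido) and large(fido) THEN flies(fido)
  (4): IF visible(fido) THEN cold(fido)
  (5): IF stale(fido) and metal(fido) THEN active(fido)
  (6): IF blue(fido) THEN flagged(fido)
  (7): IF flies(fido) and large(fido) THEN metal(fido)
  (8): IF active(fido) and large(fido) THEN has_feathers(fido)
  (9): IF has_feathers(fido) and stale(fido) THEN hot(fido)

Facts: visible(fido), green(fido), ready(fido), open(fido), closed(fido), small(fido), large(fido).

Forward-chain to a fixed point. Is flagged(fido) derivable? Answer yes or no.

Round 1 — (3), (4), derive flies(fido), cold(fido).
Round 2 — (1), (7), derive stale(fido), metal(fido).
Round 3 — (5), derive active(fido).
Round 4 — (8), derive has_feathers(fido).
Round 5 — (9), derive hot(fido).
Fixed point reached. flagged(fido) is concluded only by (6); (6) needs blue(fido) (never derived).

no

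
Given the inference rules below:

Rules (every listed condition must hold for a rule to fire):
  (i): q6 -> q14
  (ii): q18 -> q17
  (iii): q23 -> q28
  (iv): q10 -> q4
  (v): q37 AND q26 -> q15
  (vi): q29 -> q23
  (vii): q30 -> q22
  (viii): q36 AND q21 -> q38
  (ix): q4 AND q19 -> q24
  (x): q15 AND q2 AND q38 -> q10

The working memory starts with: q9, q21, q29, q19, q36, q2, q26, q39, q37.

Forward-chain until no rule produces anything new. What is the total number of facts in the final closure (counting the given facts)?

16

Round 1: (v) [q37 AND q26 -> q15]; (vi) [q29 -> q23]; (viii) [q36 AND q21 -> q38]. Adds q15, q23, q38.
Round 2: (iii) [q23 -> q28]; (x) [q15 AND q2 AND q38 -> q10]. Adds q28, q10.
Round 3: (iv) [q10 -> q4]. Adds q4.
Round 4: (ix) [q4 AND q19 -> q24]. Adds q24.
Closure: {q10, q15, q19, q2, q21, q23, q24, q26, q28, q29, q36, q37, q38, q39, q4, q9} — 16 facts.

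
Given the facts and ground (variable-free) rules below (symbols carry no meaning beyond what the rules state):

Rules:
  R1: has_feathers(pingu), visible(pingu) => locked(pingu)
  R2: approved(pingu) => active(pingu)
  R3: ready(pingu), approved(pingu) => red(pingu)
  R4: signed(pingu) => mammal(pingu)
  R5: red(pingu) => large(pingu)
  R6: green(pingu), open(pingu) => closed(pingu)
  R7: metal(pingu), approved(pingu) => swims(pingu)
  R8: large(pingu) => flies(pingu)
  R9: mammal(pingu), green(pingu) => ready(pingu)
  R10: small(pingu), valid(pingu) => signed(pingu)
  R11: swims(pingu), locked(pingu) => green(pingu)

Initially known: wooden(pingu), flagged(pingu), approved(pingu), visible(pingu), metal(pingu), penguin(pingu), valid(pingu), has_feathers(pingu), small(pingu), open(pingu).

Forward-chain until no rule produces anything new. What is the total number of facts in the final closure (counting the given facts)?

21

Round 1 fires R1, R2, R7, R10, giving locked(pingu), active(pingu), swims(pingu), signed(pingu).
Round 2 fires R4, R11, giving mammal(pingu), green(pingu).
Round 3 fires R6, R9, giving closed(pingu), ready(pingu).
Round 4 fires R3, giving red(pingu).
Round 5 fires R5, giving large(pingu).
Round 6 fires R8, giving flies(pingu).
Closure: {active(pingu), approved(pingu), closed(pingu), flagged(pingu), flies(pingu), green(pingu), has_feathers(pingu), large(pingu), locked(pingu), mammal(pingu), metal(pingu), open(pingu), penguin(pingu), ready(pingu), red(pingu), signed(pingu), small(pingu), swims(pingu), valid(pingu), visible(pingu), wooden(pingu)} — 21 facts.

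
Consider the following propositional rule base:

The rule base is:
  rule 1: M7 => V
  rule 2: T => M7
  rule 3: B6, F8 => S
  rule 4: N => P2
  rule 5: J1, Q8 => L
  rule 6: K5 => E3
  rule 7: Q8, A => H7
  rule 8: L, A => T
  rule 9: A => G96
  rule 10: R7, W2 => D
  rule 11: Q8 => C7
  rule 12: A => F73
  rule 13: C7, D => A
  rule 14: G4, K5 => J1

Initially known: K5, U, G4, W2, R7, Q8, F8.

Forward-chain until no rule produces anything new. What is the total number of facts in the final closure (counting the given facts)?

19

Round 1: rule 6 [K5 => E3]; rule 10 [R7, W2 => D]; rule 11 [Q8 => C7]; rule 14 [G4, K5 => J1]. Adds E3, D, C7, J1.
Round 2: rule 5 [J1, Q8 => L]; rule 13 [C7, D => A]. Adds L, A.
Round 3: rule 7 [Q8, A => H7]; rule 8 [L, A => T]; rule 9 [A => G96]; rule 12 [A => F73]. Adds H7, T, G96, F73.
Round 4: rule 2 [T => M7]. Adds M7.
Round 5: rule 1 [M7 => V]. Adds V.
Closure: {A, C7, D, E3, F73, F8, G4, G96, H7, J1, K5, L, M7, Q8, R7, T, U, V, W2} — 19 facts.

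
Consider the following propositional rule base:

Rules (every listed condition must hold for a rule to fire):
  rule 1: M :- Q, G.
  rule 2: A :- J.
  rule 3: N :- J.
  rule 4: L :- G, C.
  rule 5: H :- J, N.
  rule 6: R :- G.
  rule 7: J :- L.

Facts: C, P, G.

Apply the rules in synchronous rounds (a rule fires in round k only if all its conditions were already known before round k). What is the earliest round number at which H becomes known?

4

[1] rule 4 [L :- G, C.]; rule 6 [R :- G.]. ⇒ new: L, R.
[2] rule 7 [J :- L.]. ⇒ new: J.
[3] rule 2 [A :- J.]; rule 3 [N :- J.]. ⇒ new: A, N.
[4] rule 5 [H :- J, N.]. ⇒ new: H.
H first appears in round 4.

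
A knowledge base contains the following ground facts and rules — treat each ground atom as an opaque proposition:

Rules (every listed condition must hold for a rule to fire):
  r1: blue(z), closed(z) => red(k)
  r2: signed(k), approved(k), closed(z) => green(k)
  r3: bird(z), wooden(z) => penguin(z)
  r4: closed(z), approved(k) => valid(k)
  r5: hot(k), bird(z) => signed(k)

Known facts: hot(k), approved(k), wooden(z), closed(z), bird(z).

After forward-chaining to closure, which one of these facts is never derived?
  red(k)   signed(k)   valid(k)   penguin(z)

Round 1 — r3, r4, r5, derive penguin(z), valid(k), signed(k).
Round 2 — r2, derive green(k).
Derived: penguin(z) (round 1), signed(k) (round 1), valid(k) (round 1). red(k) never appears in any round.

red(k)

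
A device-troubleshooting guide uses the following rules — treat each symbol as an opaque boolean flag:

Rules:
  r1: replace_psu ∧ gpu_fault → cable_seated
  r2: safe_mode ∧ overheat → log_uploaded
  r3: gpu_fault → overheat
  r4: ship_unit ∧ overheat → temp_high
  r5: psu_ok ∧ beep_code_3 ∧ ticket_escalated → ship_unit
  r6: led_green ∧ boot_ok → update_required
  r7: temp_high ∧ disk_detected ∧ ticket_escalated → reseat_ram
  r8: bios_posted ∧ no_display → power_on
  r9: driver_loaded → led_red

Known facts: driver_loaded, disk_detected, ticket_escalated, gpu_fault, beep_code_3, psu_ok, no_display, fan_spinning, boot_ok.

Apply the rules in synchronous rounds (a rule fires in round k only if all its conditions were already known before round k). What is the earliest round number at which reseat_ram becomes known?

Round 1: r3 [gpu_fault → overheat]; r5 [psu_ok ∧ beep_code_3 ∧ ticket_escalated → ship_unit]; r9 [driver_loaded → led_red]. Adds overheat, ship_unit, led_red.
Round 2: r4 [ship_unit ∧ overheat → temp_high]. Adds temp_high.
Round 3: r7 [temp_high ∧ disk_detected ∧ ticket_escalated → reseat_ram]. Adds reseat_ram.
reseat_ram first appears in round 3.

3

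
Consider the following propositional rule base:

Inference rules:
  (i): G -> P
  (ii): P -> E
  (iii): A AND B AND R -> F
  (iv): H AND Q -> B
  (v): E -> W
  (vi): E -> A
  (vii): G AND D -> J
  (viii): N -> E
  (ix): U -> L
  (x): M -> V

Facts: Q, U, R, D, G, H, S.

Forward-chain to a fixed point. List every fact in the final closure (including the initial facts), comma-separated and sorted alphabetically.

Round 1 fires (i), (iv), (vii), (ix), giving P, B, J, L.
Round 2 fires (ii), giving E.
Round 3 fires (v), (vi), giving W, A.
Round 4 fires (iii), giving F.

A, B, D, E, F, G, H, J, L, P, Q, R, S, U, W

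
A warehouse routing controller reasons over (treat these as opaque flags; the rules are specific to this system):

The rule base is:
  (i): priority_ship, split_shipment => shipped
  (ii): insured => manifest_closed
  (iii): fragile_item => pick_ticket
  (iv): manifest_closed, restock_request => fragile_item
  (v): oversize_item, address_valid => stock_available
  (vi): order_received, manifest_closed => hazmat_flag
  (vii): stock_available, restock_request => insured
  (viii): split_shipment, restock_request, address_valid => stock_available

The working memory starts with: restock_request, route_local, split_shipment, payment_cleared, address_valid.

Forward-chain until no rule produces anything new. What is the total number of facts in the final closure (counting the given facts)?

[1] (viii) [split_shipment, restock_request, address_valid => stock_available]. ⇒ new: stock_available.
[2] (vii) [stock_available, restock_request => insured]. ⇒ new: insured.
[3] (ii) [insured => manifest_closed]. ⇒ new: manifest_closed.
[4] (iv) [manifest_closed, restock_request => fragile_item]. ⇒ new: fragile_item.
[5] (iii) [fragile_item => pick_ticket]. ⇒ new: pick_ticket.
Closure: {address_valid, fragile_item, insured, manifest_closed, payment_cleared, pick_ticket, restock_request, route_local, split_shipment, stock_available} — 10 facts.

10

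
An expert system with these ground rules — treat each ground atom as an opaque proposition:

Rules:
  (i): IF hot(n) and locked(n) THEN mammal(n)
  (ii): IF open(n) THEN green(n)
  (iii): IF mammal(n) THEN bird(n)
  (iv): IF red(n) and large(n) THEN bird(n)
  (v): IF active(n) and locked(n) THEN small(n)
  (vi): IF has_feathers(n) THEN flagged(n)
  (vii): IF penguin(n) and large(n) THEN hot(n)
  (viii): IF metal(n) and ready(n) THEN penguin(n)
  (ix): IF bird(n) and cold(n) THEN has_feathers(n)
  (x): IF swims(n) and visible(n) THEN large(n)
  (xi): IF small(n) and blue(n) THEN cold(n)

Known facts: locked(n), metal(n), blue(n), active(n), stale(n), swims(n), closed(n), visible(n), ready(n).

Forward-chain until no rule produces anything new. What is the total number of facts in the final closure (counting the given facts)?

18

Round 1: (v) [IF active(n) and locked(n) THEN small(n)]; (viii) [IF metal(n) and ready(n) THEN penguin(n)]; (x) [IF swims(n) and visible(n) THEN large(n)]. New: small(n), penguin(n), large(n).
Round 2: (vii) [IF penguin(n) and large(n) THEN hot(n)]; (xi) [IF small(n) and blue(n) THEN cold(n)]. New: hot(n), cold(n).
Round 3: (i) [IF hot(n) and locked(n) THEN mammal(n)]. New: mammal(n).
Round 4: (iii) [IF mammal(n) THEN bird(n)]. New: bird(n).
Round 5: (ix) [IF bird(n) and cold(n) THEN has_feathers(n)]. New: has_feathers(n).
Round 6: (vi) [IF has_feathers(n) THEN flagged(n)]. New: flagged(n).
Closure: {active(n), bird(n), blue(n), closed(n), cold(n), flagged(n), has_feathers(n), hot(n), large(n), locked(n), mammal(n), metal(n), penguin(n), ready(n), small(n), stale(n), swims(n), visible(n)} — 18 facts.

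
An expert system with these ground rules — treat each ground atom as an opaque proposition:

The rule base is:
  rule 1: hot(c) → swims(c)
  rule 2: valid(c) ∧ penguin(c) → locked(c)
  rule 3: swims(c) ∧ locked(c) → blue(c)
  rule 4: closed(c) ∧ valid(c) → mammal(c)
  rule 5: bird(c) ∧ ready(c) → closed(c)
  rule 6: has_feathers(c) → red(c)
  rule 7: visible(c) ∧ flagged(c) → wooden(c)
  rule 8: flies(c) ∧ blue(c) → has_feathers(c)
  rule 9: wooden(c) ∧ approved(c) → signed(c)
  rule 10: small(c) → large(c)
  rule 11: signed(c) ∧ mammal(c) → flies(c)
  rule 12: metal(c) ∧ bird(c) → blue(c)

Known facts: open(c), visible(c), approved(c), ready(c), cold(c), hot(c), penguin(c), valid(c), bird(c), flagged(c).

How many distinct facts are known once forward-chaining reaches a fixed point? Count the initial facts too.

20

[1] rule 1 [hot(c) → swims(c)]; rule 2 [valid(c) ∧ penguin(c) → locked(c)]; rule 5 [bird(c) ∧ ready(c) → closed(c)]; rule 7 [visible(c) ∧ flagged(c) → wooden(c)]. ⇒ new: swims(c), locked(c), closed(c), wooden(c).
[2] rule 3 [swims(c) ∧ locked(c) → blue(c)]; rule 4 [closed(c) ∧ valid(c) → mammal(c)]; rule 9 [wooden(c) ∧ approved(c) → signed(c)]. ⇒ new: blue(c), mammal(c), signed(c).
[3] rule 11 [signed(c) ∧ mammal(c) → flies(c)]. ⇒ new: flies(c).
[4] rule 8 [flies(c) ∧ blue(c) → has_feathers(c)]. ⇒ new: has_feathers(c).
[5] rule 6 [has_feathers(c) → red(c)]. ⇒ new: red(c).
Closure: {approved(c), bird(c), blue(c), closed(c), cold(c), flagged(c), flies(c), has_feathers(c), hot(c), locked(c), mammal(c), open(c), penguin(c), ready(c), red(c), signed(c), swims(c), valid(c), visible(c), wooden(c)} — 20 facts.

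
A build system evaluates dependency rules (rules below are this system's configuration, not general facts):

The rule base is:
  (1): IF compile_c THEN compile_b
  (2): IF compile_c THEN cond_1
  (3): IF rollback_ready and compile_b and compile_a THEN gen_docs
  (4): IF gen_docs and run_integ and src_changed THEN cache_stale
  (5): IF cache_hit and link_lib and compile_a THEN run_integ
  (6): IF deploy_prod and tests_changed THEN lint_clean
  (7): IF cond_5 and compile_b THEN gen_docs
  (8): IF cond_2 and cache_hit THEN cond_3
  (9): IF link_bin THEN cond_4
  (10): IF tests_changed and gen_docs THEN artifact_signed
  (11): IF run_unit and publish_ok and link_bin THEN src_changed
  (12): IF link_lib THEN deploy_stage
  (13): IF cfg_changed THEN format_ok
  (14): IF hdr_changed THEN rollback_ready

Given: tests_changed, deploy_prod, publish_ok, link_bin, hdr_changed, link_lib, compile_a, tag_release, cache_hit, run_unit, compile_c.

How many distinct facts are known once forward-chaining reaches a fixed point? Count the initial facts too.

22

Round 1: (1) [IF compile_c THEN compile_b]; (2) [IF compile_c THEN cond_1]; (5) [IF cache_hit and link_lib and compile_a THEN run_integ]; (6) [IF deploy_prod and tests_changed THEN lint_clean]; (9) [IF link_bin THEN cond_4]; (11) [IF run_unit and publish_ok and link_bin THEN src_changed]; (12) [IF link_lib THEN deploy_stage]; (14) [IF hdr_changed THEN rollback_ready]. New: compile_b, cond_1, run_integ, lint_clean, cond_4, src_changed, deploy_stage, rollback_ready.
Round 2: (3) [IF rollback_ready and compile_b and compile_a THEN gen_docs]. New: gen_docs.
Round 3: (4) [IF gen_docs and run_integ and src_changed THEN cache_stale]; (10) [IF tests_changed and gen_docs THEN artifact_signed]. New: cache_stale, artifact_signed.
Closure: {artifact_signed, cache_hit, cache_stale, compile_a, compile_b, compile_c, cond_1, cond_4, deploy_prod, deploy_stage, gen_docs, hdr_changed, link_bin, link_lib, lint_clean, publish_ok, rollback_ready, run_integ, run_unit, src_changed, tag_release, tests_changed} — 22 facts.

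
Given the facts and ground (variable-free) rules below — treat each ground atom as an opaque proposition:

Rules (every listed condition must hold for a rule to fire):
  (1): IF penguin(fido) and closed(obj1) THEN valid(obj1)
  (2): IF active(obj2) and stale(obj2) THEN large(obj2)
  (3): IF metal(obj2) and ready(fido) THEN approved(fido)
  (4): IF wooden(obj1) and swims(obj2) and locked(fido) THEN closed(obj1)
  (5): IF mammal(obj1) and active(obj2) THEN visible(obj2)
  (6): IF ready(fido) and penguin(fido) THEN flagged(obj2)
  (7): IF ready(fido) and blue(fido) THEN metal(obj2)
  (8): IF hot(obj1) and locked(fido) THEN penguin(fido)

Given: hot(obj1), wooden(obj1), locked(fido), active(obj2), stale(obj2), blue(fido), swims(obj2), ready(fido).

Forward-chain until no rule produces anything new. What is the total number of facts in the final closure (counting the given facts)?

15

Round 1 fires (2), (4), (7), (8), giving large(obj2), closed(obj1), metal(obj2), penguin(fido).
Round 2 fires (1), (3), (6), giving valid(obj1), approved(fido), flagged(obj2).
Closure: {active(obj2), approved(fido), blue(fido), closed(obj1), flagged(obj2), hot(obj1), large(obj2), locked(fido), metal(obj2), penguin(fido), ready(fido), stale(obj2), swims(obj2), valid(obj1), wooden(obj1)} — 15 facts.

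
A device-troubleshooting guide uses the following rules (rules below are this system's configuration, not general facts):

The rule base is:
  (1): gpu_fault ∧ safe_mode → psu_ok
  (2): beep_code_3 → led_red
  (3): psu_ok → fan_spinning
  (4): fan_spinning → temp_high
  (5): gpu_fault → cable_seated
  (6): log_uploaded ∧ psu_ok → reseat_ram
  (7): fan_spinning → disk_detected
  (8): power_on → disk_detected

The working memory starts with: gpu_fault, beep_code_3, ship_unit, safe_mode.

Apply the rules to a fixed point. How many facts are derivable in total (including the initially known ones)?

10

Round 1: (1) [gpu_fault ∧ safe_mode → psu_ok]; (2) [beep_code_3 → led_red]; (5) [gpu_fault → cable_seated]. New: psu_ok, led_red, cable_seated.
Round 2: (3) [psu_ok → fan_spinning]. New: fan_spinning.
Round 3: (4) [fan_spinning → temp_high]; (7) [fan_spinning → disk_detected]. New: temp_high, disk_detected.
Closure: {beep_code_3, cable_seated, disk_detected, fan_spinning, gpu_fault, led_red, psu_ok, safe_mode, ship_unit, temp_high} — 10 facts.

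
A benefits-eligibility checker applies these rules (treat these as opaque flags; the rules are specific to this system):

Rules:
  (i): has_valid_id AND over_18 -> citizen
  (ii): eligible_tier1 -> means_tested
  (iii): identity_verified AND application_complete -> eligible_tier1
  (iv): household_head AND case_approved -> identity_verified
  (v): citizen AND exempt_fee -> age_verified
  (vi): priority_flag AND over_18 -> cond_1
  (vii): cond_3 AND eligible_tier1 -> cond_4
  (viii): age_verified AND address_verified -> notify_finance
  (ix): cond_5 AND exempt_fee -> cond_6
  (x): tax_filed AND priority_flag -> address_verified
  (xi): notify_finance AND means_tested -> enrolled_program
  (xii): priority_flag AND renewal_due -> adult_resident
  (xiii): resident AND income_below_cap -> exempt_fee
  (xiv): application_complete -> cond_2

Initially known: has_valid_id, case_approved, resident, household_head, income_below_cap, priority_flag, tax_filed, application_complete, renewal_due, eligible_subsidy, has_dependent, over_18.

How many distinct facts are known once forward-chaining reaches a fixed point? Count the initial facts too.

Round 1 — (i), (iv), (vi), (x), (xii), (xiii), (xiv), derive citizen, identity_verified, cond_1, address_verified, adult_resident, exempt_fee, cond_2.
Round 2 — (iii), (v), derive eligible_tier1, age_verified.
Round 3 — (ii), (viii), derive means_tested, notify_finance.
Round 4 — (xi), derive enrolled_program.
Closure: {address_verified, adult_resident, age_verified, application_complete, case_approved, citizen, cond_1, cond_2, eligible_subsidy, eligible_tier1, enrolled_program, exempt_fee, has_dependent, has_valid_id, household_head, identity_verified, income_below_cap, means_tested, notify_finance, over_18, priority_flag, renewal_due, resident, tax_filed} — 24 facts.

24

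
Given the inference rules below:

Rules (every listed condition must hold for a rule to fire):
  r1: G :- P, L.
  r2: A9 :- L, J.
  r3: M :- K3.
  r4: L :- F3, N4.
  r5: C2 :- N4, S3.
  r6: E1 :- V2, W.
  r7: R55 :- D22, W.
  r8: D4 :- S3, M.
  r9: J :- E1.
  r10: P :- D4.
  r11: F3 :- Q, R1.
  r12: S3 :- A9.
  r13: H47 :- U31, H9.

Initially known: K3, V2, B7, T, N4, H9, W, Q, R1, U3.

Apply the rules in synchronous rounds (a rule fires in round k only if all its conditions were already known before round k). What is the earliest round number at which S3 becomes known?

Round 1: r3 [M :- K3.]; r6 [E1 :- V2, W.]; r11 [F3 :- Q, R1.]. New: M, E1, F3.
Round 2: r4 [L :- F3, N4.]; r9 [J :- E1.]. New: L, J.
Round 3: r2 [A9 :- L, J.]. New: A9.
Round 4: r12 [S3 :- A9.]. New: S3.
S3 first appears in round 4.

4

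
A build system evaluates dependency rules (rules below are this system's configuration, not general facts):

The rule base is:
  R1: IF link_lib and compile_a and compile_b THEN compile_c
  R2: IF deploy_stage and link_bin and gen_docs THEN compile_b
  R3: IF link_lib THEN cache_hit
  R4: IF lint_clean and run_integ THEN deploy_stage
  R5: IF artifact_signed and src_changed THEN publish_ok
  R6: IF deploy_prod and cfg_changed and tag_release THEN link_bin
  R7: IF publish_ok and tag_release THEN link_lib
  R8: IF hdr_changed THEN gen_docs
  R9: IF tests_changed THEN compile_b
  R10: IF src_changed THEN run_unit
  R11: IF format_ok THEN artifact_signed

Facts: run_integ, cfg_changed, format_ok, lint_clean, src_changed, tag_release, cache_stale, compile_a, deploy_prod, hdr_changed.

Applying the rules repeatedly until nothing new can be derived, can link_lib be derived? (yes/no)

Round 1 — R4, R6, R8, R10, R11, derive deploy_stage, link_bin, gen_docs, run_unit, artifact_signed.
Round 2 — R2, R5, derive compile_b, publish_ok.
Round 3 — R7, derive link_lib.
Round 4 — R1, R3, derive compile_c, cache_hit.
link_lib appears in round 3, so it is derivable.

yes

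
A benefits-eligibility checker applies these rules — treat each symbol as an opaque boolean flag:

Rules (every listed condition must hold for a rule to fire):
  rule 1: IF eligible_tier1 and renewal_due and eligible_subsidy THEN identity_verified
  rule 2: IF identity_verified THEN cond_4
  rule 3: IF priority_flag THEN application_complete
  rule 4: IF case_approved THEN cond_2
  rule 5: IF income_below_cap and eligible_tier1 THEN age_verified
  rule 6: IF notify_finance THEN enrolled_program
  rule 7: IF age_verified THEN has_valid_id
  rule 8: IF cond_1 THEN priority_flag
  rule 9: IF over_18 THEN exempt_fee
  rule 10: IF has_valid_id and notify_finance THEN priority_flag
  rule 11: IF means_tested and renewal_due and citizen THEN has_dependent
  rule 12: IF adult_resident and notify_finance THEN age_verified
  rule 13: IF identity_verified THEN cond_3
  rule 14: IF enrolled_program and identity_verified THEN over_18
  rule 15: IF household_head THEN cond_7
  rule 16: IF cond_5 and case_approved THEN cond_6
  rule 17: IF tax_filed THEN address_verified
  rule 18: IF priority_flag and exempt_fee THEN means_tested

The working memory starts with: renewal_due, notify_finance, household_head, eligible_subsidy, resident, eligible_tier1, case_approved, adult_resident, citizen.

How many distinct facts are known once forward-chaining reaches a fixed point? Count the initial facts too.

[1] rule 1 [IF eligible_tier1 and renewal_due and eligible_subsidy THEN identity_verified]; rule 4 [IF case_approved THEN cond_2]; rule 6 [IF notify_finance THEN enrolled_program]; rule 12 [IF adult_resident and notify_finance THEN age_verified]; rule 15 [IF household_head THEN cond_7]. ⇒ new: identity_verified, cond_2, enrolled_program, age_verified, cond_7.
[2] rule 2 [IF identity_verified THEN cond_4]; rule 7 [IF age_verified THEN has_valid_id]; rule 13 [IF identity_verified THEN cond_3]; rule 14 [IF enrolled_program and identity_verified THEN over_18]. ⇒ new: cond_4, has_valid_id, cond_3, over_18.
[3] rule 9 [IF over_18 THEN exempt_fee]; rule 10 [IF has_valid_id and notify_finance THEN priority_flag]. ⇒ new: exempt_fee, priority_flag.
[4] rule 3 [IF priority_flag THEN application_complete]; rule 18 [IF priority_flag and exempt_fee THEN means_tested]. ⇒ new: application_complete, means_tested.
[5] rule 11 [IF means_tested and renewal_due and citizen THEN has_dependent]. ⇒ new: has_dependent.
Closure: {adult_resident, age_verified, application_complete, case_approved, citizen, cond_2, cond_3, cond_4, cond_7, eligible_subsidy, eligible_tier1, enrolled_program, exempt_fee, has_dependent, has_valid_id, household_head, identity_verified, means_tested, notify_finance, over_18, priority_flag, renewal_due, resident} — 23 facts.

23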